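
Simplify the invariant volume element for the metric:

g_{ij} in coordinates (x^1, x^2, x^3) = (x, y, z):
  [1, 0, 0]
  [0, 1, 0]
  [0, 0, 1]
det(g) = 1
√|det(g)| = 1
Volume element: dV = 1 dx dy dz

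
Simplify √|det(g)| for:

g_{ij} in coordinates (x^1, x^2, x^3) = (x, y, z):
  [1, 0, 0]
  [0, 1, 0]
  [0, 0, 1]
det(g) = 1
√|det(g)| = 1
Volume element: dV = 1 dx dy dz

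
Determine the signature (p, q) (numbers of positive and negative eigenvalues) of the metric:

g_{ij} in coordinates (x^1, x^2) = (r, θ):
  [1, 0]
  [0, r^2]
The metric is diagonal, so its eigenvalues are the diagonal entries: 1, r^2 (at a generic point, where coordinate-dependent entries are positive).
2 positive, 0 negative.
(2, 0) - Riemannian (positive definite)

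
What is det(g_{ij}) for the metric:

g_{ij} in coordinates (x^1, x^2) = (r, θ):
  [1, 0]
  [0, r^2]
For a 2×2 metric: det(g) = g_{11}·g_{22} - g_{12}·g_{21}
= (1)·(r^2) - (0)·(0)
= r^2 - 0
det(g) = r^2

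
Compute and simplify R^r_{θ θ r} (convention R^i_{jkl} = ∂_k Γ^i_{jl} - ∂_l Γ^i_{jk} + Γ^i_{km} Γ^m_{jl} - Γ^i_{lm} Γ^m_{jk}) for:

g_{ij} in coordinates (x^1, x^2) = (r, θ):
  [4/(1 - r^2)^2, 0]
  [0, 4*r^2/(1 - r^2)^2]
Non-zero Christoffel symbols (Γ^k_{ij} = Γ^k_{ji}):
Γ^r_{r r} = 2*r/(1 - r^2)
Γ^r_{θ θ} = (r^3 + r)/(r^2 - 1)
Γ^θ_{r θ} = (-r^2 - 1)/(r^3 - r)
R^r_{θ θ r} = ∂_θ Γ^r_{θ r} - ∂_r Γ^r_{θ θ} + Γ^r_{θ m} Γ^m_{θ r} - Γ^r_{r m} Γ^m_{θ θ}
  = (0) - ((r^4 - 4*r^2 - 1)/(r^2 - 1)^2) + (-(r^2 + 1)^2/(r^2 - 1)^2) - (-2*r^2*(r^2 + 1)/(r^2 - 1)^2) = 4*r^2/(r^2 - 1)^2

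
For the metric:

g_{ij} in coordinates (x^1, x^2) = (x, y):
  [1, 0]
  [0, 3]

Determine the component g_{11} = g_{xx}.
With x^1 = x, x^2 = y, g_{11} = g_{xx} is the row-1, column-1 entry of the matrix.
g_{11} = 1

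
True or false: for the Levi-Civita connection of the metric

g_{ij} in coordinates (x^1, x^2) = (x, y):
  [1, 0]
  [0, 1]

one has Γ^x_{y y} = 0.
Γ^x_{y y} = (1/2) g^{xx} (∂_y g_{xy} + ∂_y g_{xy} - ∂_x g_{yy}) = (1/2)(1)((0) + (0) - (0)) = 0
This equals the proposed value 0.
True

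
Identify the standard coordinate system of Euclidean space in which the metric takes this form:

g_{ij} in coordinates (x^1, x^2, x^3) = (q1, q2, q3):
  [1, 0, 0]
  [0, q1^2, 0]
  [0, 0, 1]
The line element ds^2 = dq1^2 + q1^2 dq2^2 + dq3^2 is dr^2 + r^2 dθ^2 + dz^2 with q1 = r, q2 = θ, q3 = z.
cylindrical coordinates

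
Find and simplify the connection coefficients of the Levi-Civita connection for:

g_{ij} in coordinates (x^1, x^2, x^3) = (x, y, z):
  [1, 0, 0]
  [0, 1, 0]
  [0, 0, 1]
Using Γ^k_{ij} = (1/2) g^{km} (∂_i g_{mj} + ∂_j g_{mi} - ∂_m g_{ij}); the metric is diagonal, so only the m = k term contributes.
Every metric component is constant, so all ∂_m g_{ij} = 0 and every Christoffel symbol vanishes.
All Christoffel symbols are zero.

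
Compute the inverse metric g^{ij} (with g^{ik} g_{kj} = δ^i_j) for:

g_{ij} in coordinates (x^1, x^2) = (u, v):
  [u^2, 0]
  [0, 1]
The metric is diagonal, so g^{ij} is diagonal with entries 1/g_{ii}: diag(1/(u^2), 1).
g^{ij}:
  [1/u^2, 0]
  [0, 1]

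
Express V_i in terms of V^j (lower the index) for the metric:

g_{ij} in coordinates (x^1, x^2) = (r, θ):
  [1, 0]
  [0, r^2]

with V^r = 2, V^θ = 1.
V_i = g_{ij} V^j:
V_r = (1)(2) + (0)(1) = 2
V_θ = (0)(2) + (r^2)(1) = r^2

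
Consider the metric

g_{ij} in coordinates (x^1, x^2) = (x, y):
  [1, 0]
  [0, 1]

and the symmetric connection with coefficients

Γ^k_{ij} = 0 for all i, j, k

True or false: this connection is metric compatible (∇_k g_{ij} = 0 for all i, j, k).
Using ∇_k g_{ij} = ∂_k g_{ij} - Γ^m_{ki} g_{mj} - Γ^m_{kj} g_{im}:
e.g. ∇_y g_{yy} = (0) - (0) - (0) = 0
Every component ∇_k g_{ij} vanishes: the connection is metric compatible.
True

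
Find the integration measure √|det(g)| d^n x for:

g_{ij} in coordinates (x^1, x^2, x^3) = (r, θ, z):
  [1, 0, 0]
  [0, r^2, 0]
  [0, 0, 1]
det(g) = r^2
√|det(g)| = r
Volume element: dV = r dr dθ dz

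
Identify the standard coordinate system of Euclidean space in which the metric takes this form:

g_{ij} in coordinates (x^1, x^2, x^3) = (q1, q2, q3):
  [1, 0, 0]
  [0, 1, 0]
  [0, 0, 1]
All components are constant and the metric is the identity, i.e. orthonormal rectilinear coordinates.
Cartesian (3D) coordinates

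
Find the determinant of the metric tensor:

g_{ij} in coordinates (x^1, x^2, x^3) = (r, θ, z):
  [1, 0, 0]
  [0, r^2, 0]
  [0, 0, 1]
Diagonal metric: det(g) = g_{11}·g_{22}·g_{33}
= (1)·(r^2)·(1)
det(g) = r^2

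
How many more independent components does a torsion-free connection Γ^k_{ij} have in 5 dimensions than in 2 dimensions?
Independent components in n dimensions: n × n(n+1)/2 = n^2(n+1)/2.
5D: 5 × 15 = 75
2D: 2 × 3 = 6
Difference = 75 - 6 = 69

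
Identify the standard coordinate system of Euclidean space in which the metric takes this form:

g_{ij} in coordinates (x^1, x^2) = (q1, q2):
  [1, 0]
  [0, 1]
All components are constant and the metric is the identity, i.e. orthonormal rectilinear coordinates.
Cartesian (2D) coordinates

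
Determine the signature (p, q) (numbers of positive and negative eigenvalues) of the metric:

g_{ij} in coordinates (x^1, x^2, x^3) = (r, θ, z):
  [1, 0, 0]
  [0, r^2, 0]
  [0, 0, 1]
The metric is diagonal, so its eigenvalues are the diagonal entries: 1, r^2, 1 (at a generic point, where coordinate-dependent entries are positive).
3 positive, 0 negative.
(3, 0) - Riemannian (positive definite)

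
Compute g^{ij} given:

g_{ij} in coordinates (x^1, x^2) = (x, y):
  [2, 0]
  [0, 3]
The metric is diagonal, so g^{ij} is diagonal with entries 1/g_{ii}: diag(1/2, 1/3).
g^{ij}:
  [1/2, 0]
  [0, 1/3]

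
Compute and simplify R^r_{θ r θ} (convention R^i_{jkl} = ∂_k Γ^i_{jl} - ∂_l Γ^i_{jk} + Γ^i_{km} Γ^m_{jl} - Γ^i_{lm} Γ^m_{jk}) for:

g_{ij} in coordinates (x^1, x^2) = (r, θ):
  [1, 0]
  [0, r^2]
Non-zero Christoffel symbols (Γ^k_{ij} = Γ^k_{ji}):
Γ^r_{θ θ} = -r
Γ^θ_{r θ} = 1/r
R^r_{θ r θ} = ∂_r Γ^r_{θ θ} - ∂_θ Γ^r_{θ r} + Γ^r_{r m} Γ^m_{θ θ} - Γ^r_{θ m} Γ^m_{θ r}
  = (-1) - (0) + (0) - (-1) = 0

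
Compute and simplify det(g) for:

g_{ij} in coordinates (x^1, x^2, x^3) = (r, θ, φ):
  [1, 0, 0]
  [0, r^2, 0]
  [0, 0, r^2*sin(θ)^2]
Diagonal metric: det(g) = g_{11}·g_{22}·g_{33}
= (1)·(r^2)·(r^2*sin(θ)^2)
det(g) = r^4*sin(θ)^2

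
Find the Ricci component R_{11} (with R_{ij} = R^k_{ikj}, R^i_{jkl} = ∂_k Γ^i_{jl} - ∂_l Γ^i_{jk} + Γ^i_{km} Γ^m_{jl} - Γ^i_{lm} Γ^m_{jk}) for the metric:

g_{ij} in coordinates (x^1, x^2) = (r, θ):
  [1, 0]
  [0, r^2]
Non-zero Christoffel symbols (Γ^k_{ij} = Γ^k_{ji}):
Γ^r_{θ θ} = -r
Γ^θ_{r θ} = 1/r
R^r_{r r r} = 0 (a repeated index in an antisymmetric pair)
R^θ_{r θ r} = ∂_θ Γ^θ_{r r} - ∂_r Γ^θ_{r θ} + Γ^θ_{θ m} Γ^m_{r r} - Γ^θ_{r m} Γ^m_{r θ}
  = (0) - (-1/r^2) + (0) - (1/r^2) = 0
R_{rr} = R^r_{r r r} + R^θ_{r θ r} = (0) + (0) = 0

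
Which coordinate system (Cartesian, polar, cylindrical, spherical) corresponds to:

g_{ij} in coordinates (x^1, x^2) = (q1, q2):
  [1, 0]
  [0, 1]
All components are constant and the metric is the identity, i.e. orthonormal rectilinear coordinates.
Cartesian (2D) coordinates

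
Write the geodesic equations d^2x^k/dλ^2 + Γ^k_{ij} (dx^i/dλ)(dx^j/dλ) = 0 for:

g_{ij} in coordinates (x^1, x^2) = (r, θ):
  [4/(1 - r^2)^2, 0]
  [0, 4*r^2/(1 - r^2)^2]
Geodesic equation: d^2x^k/dλ^2 + Γ^k_{ij} (dx^i/dλ)(dx^j/dλ) = 0.
Non-zero Christoffel symbols:
Γ^r_{r r} = 2*r/(1 - r^2)
Γ^r_{θ θ} = (r^3 + r)/(r^2 - 1)
Γ^θ_{r θ} = (-r^2 - 1)/(r^3 - r)
Substituting (the symmetric pair Γ^k_{ij}, Γ^k_{ji} combines into a factor 2):
d^2r/dλ^2 + (2*r/(1 - r^2)) (dr/dλ)^2 + ((r^3 + r)/(r^2 - 1)) (dθ/dλ)^2 = 0
d^2θ/dλ^2 + ((-2*r^2 - 2)/(r^3 - r)) (dr/dλ)(dθ/dλ) = 0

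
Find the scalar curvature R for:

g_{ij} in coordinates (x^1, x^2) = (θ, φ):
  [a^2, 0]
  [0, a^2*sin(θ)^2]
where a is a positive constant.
Non-zero Christoffel symbols (Γ^k_{ij} = Γ^k_{ji}):
Γ^θ_{φ φ} = -sin(2*θ)/2
Γ^φ_{θ φ} = 1/tan(θ)
Ricci tensor (R_{ij} = R^k_{ikj}): R_{θθ} = 1, R_{θφ} = 0, R_{φφ} = sin(θ)^2
Inverse metric: g^{θθ} = 1/a^2, g^{φφ} = 1/(a^2*sin(θ)^2)
R = g^{ij} R_{ij} = (1/a^2)(1) + (1/(a^2*sin(θ)^2))(sin(θ)^2) = 2/a^2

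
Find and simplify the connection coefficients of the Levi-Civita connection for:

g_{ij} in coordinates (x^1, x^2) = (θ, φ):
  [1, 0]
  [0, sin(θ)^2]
Using Γ^k_{ij} = (1/2) g^{km} (∂_i g_{mj} + ∂_j g_{mi} - ∂_m g_{ij}); the metric is diagonal, so only the m = k term contributes.
Non-zero symbols (using the symmetry Γ^k_{ij} = Γ^k_{ji}):
Γ^θ_{φ φ} = (1/2) g^{θθ} (∂_φ g_{θφ} + ∂_φ g_{θφ} - ∂_θ g_{φφ}) = (1/2)(1)((0) + (0) - (sin(2*θ))) = -sin(2*θ)/2
Γ^φ_{θ φ} = (1/2) g^{φφ} (∂_θ g_{φφ} + ∂_φ g_{φθ} - ∂_φ g_{θφ}) = (1/2)(1/sin(θ)^2)((sin(2*θ)) + (0) - (0)) = 1/tan(θ)
All other Christoffel symbols are zero.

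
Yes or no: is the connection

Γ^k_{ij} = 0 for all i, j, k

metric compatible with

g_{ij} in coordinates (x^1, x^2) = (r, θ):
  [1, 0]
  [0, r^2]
Using ∇_k g_{ij} = ∂_k g_{ij} - Γ^m_{ki} g_{mj} - Γ^m_{kj} g_{im}:
∇_r g_{θθ} = (2*r) - (0) - (0) = 2*r ≠ 0
So the connection is not metric compatible (it is not the Levi-Civita connection).
No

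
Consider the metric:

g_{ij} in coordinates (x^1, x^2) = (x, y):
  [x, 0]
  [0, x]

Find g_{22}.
With x^1 = x, x^2 = y, g_{22} = g_{yy} is the row-2, column-2 entry of the matrix.
g_{22} = x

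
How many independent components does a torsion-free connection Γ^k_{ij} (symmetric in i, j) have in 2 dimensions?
Γ^k_{ij} has n choices for the upper index and n(n+1)/2 independent symmetric lower index pairs.
Total = 2 × 2×3/2 = 2 × 3 = 6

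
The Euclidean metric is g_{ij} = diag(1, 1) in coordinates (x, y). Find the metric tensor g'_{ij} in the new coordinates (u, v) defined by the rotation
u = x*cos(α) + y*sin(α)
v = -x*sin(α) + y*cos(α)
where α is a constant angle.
Invert the transformation: x = u*cos(α) - v*sin(α), y = u*sin(α) + v*cos(α)
g'_{ij} = (∂x^k/∂x'^i)(∂x^l/∂x'^j) g_{kl}; with g_{kl} = δ_{kl} this is Σ_k (∂x^k/∂x'^i)(∂x^k/∂x'^j).
Jacobian: ∂x/∂u = cos(α), ∂x/∂v = -sin(α), ∂y/∂u = sin(α), ∂y/∂v = cos(α)
g'_{uu} = (cos(α))(cos(α)) + (sin(α))(sin(α)) = 1
g'_{uv} = (cos(α))(-sin(α)) + (sin(α))(cos(α)) = 0
g'_{vv} = (-sin(α))(-sin(α)) + (cos(α))(cos(α)) = 1
g'_{ij} = diag(1, 1)
The Euclidean metric is invariant under rotations.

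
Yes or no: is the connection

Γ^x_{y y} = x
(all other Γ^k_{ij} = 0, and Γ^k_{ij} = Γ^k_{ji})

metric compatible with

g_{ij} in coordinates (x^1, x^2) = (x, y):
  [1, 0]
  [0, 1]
Using ∇_k g_{ij} = ∂_k g_{ij} - Γ^m_{ki} g_{mj} - Γ^m_{kj} g_{im}:
∇_y g_{xy} = (0) - (0) - (x) = -x ≠ 0
So the connection is not metric compatible (it is not the Levi-Civita connection).
No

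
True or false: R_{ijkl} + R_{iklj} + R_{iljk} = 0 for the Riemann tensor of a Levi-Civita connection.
This is the first (algebraic) Bianchi identity.
True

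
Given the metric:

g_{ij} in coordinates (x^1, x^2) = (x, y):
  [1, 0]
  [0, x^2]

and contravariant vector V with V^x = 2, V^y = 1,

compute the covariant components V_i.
V_i = g_{ij} V^j:
V_x = (1)(2) + (0)(1) = 2
V_y = (0)(2) + (x^2)(1) = x^2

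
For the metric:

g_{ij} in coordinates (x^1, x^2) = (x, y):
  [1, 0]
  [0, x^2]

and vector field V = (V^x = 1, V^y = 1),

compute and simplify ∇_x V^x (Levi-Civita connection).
Non-zero Christoffel symbols:
Γ^x_{y y} = -x
Γ^y_{x y} = 1/x
∇_x V^x = ∂_x V^x + Γ^x_{x j} V^j
  = (0) + (0)(1) + (0)(1)
  = 0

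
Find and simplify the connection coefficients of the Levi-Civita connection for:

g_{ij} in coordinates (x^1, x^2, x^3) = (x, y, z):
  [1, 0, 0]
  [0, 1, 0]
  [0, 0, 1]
Using Γ^k_{ij} = (1/2) g^{km} (∂_i g_{mj} + ∂_j g_{mi} - ∂_m g_{ij}); the metric is diagonal, so only the m = k term contributes.
Every metric component is constant, so all ∂_m g_{ij} = 0 and every Christoffel symbol vanishes.
All Christoffel symbols are zero.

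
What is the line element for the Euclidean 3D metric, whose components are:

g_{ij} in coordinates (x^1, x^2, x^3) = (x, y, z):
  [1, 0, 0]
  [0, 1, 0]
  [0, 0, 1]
ds^2 = g_{ij} dx^i dx^j; only the non-zero components contribute.
ds^2 = dx^2 + dy^2 + dz^2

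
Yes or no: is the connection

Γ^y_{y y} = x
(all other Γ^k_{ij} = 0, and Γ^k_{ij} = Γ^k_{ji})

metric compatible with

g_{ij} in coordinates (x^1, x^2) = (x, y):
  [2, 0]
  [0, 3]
Using ∇_k g_{ij} = ∂_k g_{ij} - Γ^m_{ki} g_{mj} - Γ^m_{kj} g_{im}:
∇_y g_{yy} = (0) - (3*x) - (3*x) = -6*x ≠ 0
So the connection is not metric compatible (it is not the Levi-Civita connection).
No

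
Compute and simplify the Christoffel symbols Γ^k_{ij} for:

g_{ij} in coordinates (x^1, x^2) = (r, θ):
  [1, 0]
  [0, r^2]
Using Γ^k_{ij} = (1/2) g^{km} (∂_i g_{mj} + ∂_j g_{mi} - ∂_m g_{ij}); the metric is diagonal, so only the m = k term contributes.
Non-zero symbols (using the symmetry Γ^k_{ij} = Γ^k_{ji}):
Γ^r_{θ θ} = (1/2) g^{rr} (∂_θ g_{rθ} + ∂_θ g_{rθ} - ∂_r g_{θθ}) = (1/2)(1)((0) + (0) - (2*r)) = -r
Γ^θ_{r θ} = (1/2) g^{θθ} (∂_r g_{θθ} + ∂_θ g_{θr} - ∂_θ g_{rθ}) = (1/2)(1/r^2)((2*r) + (0) - (0)) = 1/r
All other Christoffel symbols are zero.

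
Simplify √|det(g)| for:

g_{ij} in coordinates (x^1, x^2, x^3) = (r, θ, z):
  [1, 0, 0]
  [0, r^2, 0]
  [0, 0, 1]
det(g) = r^2
√|det(g)| = r
Volume element: dV = r dr dθ dz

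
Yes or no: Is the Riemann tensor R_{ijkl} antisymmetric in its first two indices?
R_{ijkl} = -R_{jikl} (follows from metric compatibility).
Yes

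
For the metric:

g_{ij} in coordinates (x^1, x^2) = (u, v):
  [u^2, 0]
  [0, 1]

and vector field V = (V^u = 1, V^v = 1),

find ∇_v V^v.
Non-zero Christoffel symbols:
Γ^u_{u u} = 1/u
∇_v V^v = ∂_v V^v + Γ^v_{v j} V^j
  = (0) + (0)(1) + (0)(1)
  = 0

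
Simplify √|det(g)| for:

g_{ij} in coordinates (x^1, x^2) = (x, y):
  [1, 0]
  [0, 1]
det(g) = 1
√|det(g)| = 1
Volume element: dV = 1 dx dy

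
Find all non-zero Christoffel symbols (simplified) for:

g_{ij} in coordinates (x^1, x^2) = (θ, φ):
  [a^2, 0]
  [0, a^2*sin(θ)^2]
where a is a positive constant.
Using Γ^k_{ij} = (1/2) g^{km} (∂_i g_{mj} + ∂_j g_{mi} - ∂_m g_{ij}); the metric is diagonal, so only the m = k term contributes.
Non-zero symbols (using the symmetry Γ^k_{ij} = Γ^k_{ji}):
Γ^θ_{φ φ} = (1/2) g^{θθ} (∂_φ g_{θφ} + ∂_φ g_{θφ} - ∂_θ g_{φφ}) = (1/2)(1/a^2)((0) + (0) - (a^2*sin(2*θ))) = -sin(2*θ)/2
Γ^φ_{θ φ} = (1/2) g^{φφ} (∂_θ g_{φφ} + ∂_φ g_{φθ} - ∂_φ g_{θφ}) = (1/2)(1/(a^2*sin(θ)^2))((a^2*sin(2*θ)) + (0) - (0)) = 1/tan(θ)
All other Christoffel symbols are zero.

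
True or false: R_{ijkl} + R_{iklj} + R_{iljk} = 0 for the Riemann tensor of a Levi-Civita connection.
This is the first (algebraic) Bianchi identity.
True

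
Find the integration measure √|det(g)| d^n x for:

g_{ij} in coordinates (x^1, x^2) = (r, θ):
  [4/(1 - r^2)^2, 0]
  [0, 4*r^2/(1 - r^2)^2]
det(g) = 16*r^2/(1 - r^2)^4
√|det(g)| = 4*r/(r^2 - 1)^2
Volume element: dV = 4*r/(r^2 - 1)^2 dr dθ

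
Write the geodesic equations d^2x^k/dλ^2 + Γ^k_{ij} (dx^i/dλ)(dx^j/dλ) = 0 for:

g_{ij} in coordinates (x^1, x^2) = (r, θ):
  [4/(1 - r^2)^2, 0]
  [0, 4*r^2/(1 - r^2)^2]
Geodesic equation: d^2x^k/dλ^2 + Γ^k_{ij} (dx^i/dλ)(dx^j/dλ) = 0.
Non-zero Christoffel symbols:
Γ^r_{r r} = 2*r/(1 - r^2)
Γ^r_{θ θ} = (r^3 + r)/(r^2 - 1)
Γ^θ_{r θ} = (-r^2 - 1)/(r^3 - r)
Substituting (the symmetric pair Γ^k_{ij}, Γ^k_{ji} combines into a factor 2):
d^2r/dλ^2 + (2*r/(1 - r^2)) (dr/dλ)^2 + ((r^3 + r)/(r^2 - 1)) (dθ/dλ)^2 = 0
d^2θ/dλ^2 + ((-2*r^2 - 2)/(r^3 - r)) (dr/dλ)(dθ/dλ) = 0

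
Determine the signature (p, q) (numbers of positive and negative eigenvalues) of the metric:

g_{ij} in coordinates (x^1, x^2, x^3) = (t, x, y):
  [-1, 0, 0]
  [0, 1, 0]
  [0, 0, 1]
The metric is diagonal, so its eigenvalues are the diagonal entries: -1, 1, 1 (at a generic point, where coordinate-dependent entries are positive).
2 positive, 1 negative.
(2, 1) - Lorentzian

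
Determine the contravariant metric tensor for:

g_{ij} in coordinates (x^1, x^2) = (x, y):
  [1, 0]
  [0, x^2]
The metric is diagonal, so g^{ij} is diagonal with entries 1/g_{ii}: diag(1, 1/(x^2)).
g^{ij}:
  [1, 0]
  [0, 1/x^2]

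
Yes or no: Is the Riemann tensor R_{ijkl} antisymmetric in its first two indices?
R_{ijkl} = -R_{jikl} (follows from metric compatibility).
Yes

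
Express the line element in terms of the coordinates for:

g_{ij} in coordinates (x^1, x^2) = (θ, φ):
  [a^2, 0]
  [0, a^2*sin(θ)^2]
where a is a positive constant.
ds^2 = g_{ij} dx^i dx^j; only the non-zero components contribute.
ds^2 = a^2 dθ^2 + a^2*sin(θ)^2 dφ^2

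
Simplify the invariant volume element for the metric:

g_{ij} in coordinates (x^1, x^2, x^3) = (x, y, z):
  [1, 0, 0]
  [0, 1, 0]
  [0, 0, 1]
det(g) = 1
√|det(g)| = 1
Volume element: dV = 1 dx dy dz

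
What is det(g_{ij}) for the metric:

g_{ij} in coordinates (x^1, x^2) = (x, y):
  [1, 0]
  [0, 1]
For a 2×2 metric: det(g) = g_{11}·g_{22} - g_{12}·g_{21}
= (1)·(1) - (0)·(0)
= 1 - 0
det(g) = 1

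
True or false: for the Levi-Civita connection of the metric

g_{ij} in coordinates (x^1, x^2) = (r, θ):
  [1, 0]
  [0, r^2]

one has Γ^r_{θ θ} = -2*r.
Γ^r_{θ θ} = (1/2) g^{rr} (∂_θ g_{rθ} + ∂_θ g_{rθ} - ∂_r g_{θθ}) = (1/2)(1)((0) + (0) - (2*r)) = -r
This differs from the proposed value -2*r.
False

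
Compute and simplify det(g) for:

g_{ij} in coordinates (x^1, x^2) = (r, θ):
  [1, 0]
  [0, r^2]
For a 2×2 metric: det(g) = g_{11}·g_{22} - g_{12}·g_{21}
= (1)·(r^2) - (0)·(0)
= r^2 - 0
det(g) = r^2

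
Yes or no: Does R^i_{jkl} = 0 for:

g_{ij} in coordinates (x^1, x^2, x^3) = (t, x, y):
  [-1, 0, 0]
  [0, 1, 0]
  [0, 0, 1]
All metric components are constant, so every Christoffel symbol vanishes and R^i_{jkl} = 0.
Yes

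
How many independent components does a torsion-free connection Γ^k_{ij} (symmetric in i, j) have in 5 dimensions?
Γ^k_{ij} has n choices for the upper index and n(n+1)/2 independent symmetric lower index pairs.
Total = 5 × 5×6/2 = 5 × 15 = 75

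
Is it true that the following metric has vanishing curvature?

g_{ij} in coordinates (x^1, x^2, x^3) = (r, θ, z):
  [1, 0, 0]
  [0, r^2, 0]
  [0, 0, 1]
Non-zero Christoffel symbols:
Γ^r_{θ θ} = -r
Γ^θ_{r θ} = 1/r
Ricci tensor: R_{rr} = 0, R_{rθ} = 0, R_{rz} = 0, R_{θθ} = 0, R_{θz} = 0, R_{zz} = 0
All R_{ij} vanish; in 3 dimensions the Riemann tensor is fully determined by the Ricci tensor, so R^i_{jkl} = 0: the metric is flat (curvilinear coordinates on flat space).
Yes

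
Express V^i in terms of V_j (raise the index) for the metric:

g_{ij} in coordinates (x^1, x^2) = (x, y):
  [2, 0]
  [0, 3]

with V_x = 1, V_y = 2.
Inverse metric (diagonal): g^{xx} = 1/2, g^{yy} = 1/3
V^i = g^{ij} V_j:
V^x = (1/2)(1) + (0)(2) = 1/2
V^y = (0)(1) + (1/3)(2) = 2/3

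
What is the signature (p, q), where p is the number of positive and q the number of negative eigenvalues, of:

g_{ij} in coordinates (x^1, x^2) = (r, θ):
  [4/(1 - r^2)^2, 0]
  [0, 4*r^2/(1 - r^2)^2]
The metric is diagonal, so its eigenvalues are the diagonal entries: 4/(1 - r^2)^2, 4*r^2/(1 - r^2)^2 (at a generic point, where coordinate-dependent entries are positive).
2 positive, 0 negative.
(2, 0) - Riemannian (positive definite)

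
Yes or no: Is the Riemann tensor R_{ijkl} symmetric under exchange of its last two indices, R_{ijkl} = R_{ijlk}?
It is antisymmetric in the last pair: R_{ijkl} = -R_{ijlk}.
No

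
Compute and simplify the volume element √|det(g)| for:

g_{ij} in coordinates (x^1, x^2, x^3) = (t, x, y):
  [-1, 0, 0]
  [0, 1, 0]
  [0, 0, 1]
det(g) = -1
√|det(g)| = 1
Volume element: dV = 1 dt dx dy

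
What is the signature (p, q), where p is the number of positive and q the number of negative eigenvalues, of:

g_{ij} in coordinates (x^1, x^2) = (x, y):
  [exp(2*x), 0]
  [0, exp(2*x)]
The metric is diagonal, so its eigenvalues are the diagonal entries: exp(2*x), exp(2*x) (at a generic point, where coordinate-dependent entries are positive).
2 positive, 0 negative.
(2, 0) - Riemannian (positive definite)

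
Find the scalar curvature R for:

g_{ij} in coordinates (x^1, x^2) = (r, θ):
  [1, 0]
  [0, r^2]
Non-zero Christoffel symbols (Γ^k_{ij} = Γ^k_{ji}):
Γ^r_{θ θ} = -r
Γ^θ_{r θ} = 1/r
Ricci tensor (R_{ij} = R^k_{ikj}): R_{rr} = 0, R_{rθ} = 0, R_{θθ} = 0
Inverse metric: g^{rr} = 1, g^{θθ} = 1/r^2
R = g^{ij} R_{ij} = (1)(0) + (1/r^2)(0) = 0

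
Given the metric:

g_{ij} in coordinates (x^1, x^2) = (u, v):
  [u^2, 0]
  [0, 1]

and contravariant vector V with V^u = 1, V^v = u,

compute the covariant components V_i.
V_i = g_{ij} V^j:
V_u = (u^2)(1) + (0)(u) = u^2
V_v = (0)(1) + (1)(u) = u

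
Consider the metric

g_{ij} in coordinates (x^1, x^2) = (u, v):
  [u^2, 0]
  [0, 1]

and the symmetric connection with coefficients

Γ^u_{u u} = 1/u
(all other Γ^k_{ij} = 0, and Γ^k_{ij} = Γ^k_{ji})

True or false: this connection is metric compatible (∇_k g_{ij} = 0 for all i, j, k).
Using ∇_k g_{ij} = ∂_k g_{ij} - Γ^m_{ki} g_{mj} - Γ^m_{kj} g_{im}:
e.g. ∇_u g_{uu} = (2*u) - (u) - (u) = 0
Every component ∇_k g_{ij} vanishes: the connection is metric compatible.
True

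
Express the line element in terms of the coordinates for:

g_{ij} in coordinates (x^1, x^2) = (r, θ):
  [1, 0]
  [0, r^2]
ds^2 = g_{ij} dx^i dx^j; only the non-zero components contribute.
ds^2 = dr^2 + r^2 dθ^2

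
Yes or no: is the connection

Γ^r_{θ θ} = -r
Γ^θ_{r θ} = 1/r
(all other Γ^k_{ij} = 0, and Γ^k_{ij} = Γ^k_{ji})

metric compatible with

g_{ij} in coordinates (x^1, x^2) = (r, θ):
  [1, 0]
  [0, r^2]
Using ∇_k g_{ij} = ∂_k g_{ij} - Γ^m_{ki} g_{mj} - Γ^m_{kj} g_{im}:
e.g. ∇_r g_{θθ} = (2*r) - (r) - (r) = 0
Every component ∇_k g_{ij} vanishes: the connection is metric compatible.
Yes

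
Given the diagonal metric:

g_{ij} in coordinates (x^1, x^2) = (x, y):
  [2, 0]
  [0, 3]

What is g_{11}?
With x^1 = x, x^2 = y, g_{11} = g_{xx} is the row-1, column-1 entry of the matrix.
g_{11} = 2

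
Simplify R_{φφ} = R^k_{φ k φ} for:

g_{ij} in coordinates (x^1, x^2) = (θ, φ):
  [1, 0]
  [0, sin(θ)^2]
Non-zero Christoffel symbols (Γ^k_{ij} = Γ^k_{ji}):
Γ^θ_{φ φ} = -sin(2*θ)/2
Γ^φ_{θ φ} = 1/tan(θ)
R^θ_{φ θ φ} = ∂_θ Γ^θ_{φ φ} - ∂_φ Γ^θ_{φ θ} + Γ^θ_{θ m} Γ^m_{φ φ} - Γ^θ_{φ m} Γ^m_{φ θ}
  = (-cos(2*θ)) - (0) + (0) - (-cos(θ)^2) = sin(θ)^2
R^φ_{φ φ φ} = 0 (a repeated index in an antisymmetric pair)
R_{φφ} = R^θ_{φ θ φ} + R^φ_{φ φ φ} = (sin(θ)^2) + (0) = sin(θ)^2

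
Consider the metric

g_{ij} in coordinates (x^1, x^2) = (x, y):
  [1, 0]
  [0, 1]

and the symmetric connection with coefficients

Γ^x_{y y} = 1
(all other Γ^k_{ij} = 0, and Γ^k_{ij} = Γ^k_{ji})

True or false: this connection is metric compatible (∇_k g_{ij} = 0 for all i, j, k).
Using ∇_k g_{ij} = ∂_k g_{ij} - Γ^m_{ki} g_{mj} - Γ^m_{kj} g_{im}:
∇_y g_{xy} = (0) - (0) - (1) = -1 ≠ 0
So the connection is not metric compatible (it is not the Levi-Civita connection).
False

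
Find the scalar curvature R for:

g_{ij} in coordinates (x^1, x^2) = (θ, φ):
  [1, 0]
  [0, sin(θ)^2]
Non-zero Christoffel symbols (Γ^k_{ij} = Γ^k_{ji}):
Γ^θ_{φ φ} = -sin(2*θ)/2
Γ^φ_{θ φ} = 1/tan(θ)
Ricci tensor (R_{ij} = R^k_{ikj}): R_{θθ} = 1, R_{θφ} = 0, R_{φφ} = sin(θ)^2
Inverse metric: g^{θθ} = 1, g^{φφ} = 1/sin(θ)^2
R = g^{ij} R_{ij} = (1)(1) + (1/sin(θ)^2)(sin(θ)^2) = 2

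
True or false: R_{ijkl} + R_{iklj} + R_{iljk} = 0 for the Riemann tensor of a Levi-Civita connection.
This is the first (algebraic) Bianchi identity.
True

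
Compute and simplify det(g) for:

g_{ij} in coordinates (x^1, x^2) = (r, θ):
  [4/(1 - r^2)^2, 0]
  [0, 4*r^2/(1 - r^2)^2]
For a 2×2 metric: det(g) = g_{11}·g_{22} - g_{12}·g_{21}
= (4/(1 - r^2)^2)·(4*r^2/(1 - r^2)^2) - (0)·(0)
= 16*r^2/(1 - r^2)^4 - 0
det(g) = 16*r^2/(1 - r^2)^4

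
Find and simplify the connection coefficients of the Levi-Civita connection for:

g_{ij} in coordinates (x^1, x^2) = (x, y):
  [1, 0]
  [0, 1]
Using Γ^k_{ij} = (1/2) g^{km} (∂_i g_{mj} + ∂_j g_{mi} - ∂_m g_{ij}); the metric is diagonal, so only the m = k term contributes.
Every metric component is constant, so all ∂_m g_{ij} = 0 and every Christoffel symbol vanishes.
All Christoffel symbols are zero.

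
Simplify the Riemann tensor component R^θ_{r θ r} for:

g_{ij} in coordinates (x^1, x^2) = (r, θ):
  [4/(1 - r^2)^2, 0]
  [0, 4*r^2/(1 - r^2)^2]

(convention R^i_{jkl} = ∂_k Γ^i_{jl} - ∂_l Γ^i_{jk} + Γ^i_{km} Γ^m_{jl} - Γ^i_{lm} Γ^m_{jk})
Non-zero Christoffel symbols (Γ^k_{ij} = Γ^k_{ji}):
Γ^r_{r r} = 2*r/(1 - r^2)
Γ^r_{θ θ} = (r^3 + r)/(r^2 - 1)
Γ^θ_{r θ} = (-r^2 - 1)/(r^3 - r)
R^θ_{r θ r} = ∂_θ Γ^θ_{r r} - ∂_r Γ^θ_{r θ} + Γ^θ_{θ m} Γ^m_{r r} - Γ^θ_{r m} Γ^m_{r θ}
  = (0) - ((r^4 + 4*r^2 - 1)/(r^3 - r)^2) + (2*(r^2 + 1)/(r^2 - 1)^2) - ((r^2 + 1)^2/(r^3 - r)^2) = -4/(r^2 - 1)^2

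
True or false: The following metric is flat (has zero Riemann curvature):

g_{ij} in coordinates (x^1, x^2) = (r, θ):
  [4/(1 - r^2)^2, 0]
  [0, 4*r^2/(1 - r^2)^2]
Non-zero Christoffel symbols:
Γ^r_{r r} = 2*r/(1 - r^2)
Γ^r_{θ θ} = (r^3 + r)/(r^2 - 1)
Γ^θ_{r θ} = (-r^2 - 1)/(r^3 - r)
Ricci tensor: R_{rr} = -4/(r^2 - 1)^2, R_{rθ} = 0, R_{θθ} = -4*r^2/(r^2 - 1)^2
The Ricci tensor is non-zero, so the Riemann tensor is non-zero: not flat.
False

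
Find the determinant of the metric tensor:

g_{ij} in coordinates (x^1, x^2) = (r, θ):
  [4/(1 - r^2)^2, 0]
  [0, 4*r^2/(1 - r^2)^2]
For a 2×2 metric: det(g) = g_{11}·g_{22} - g_{12}·g_{21}
= (4/(1 - r^2)^2)·(4*r^2/(1 - r^2)^2) - (0)·(0)
= 16*r^2/(1 - r^2)^4 - 0
det(g) = 16*r^2/(1 - r^2)^4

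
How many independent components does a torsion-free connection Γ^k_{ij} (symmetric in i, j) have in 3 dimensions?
Γ^k_{ij} has n choices for the upper index and n(n+1)/2 independent symmetric lower index pairs.
Total = 3 × 3×4/2 = 3 × 6 = 18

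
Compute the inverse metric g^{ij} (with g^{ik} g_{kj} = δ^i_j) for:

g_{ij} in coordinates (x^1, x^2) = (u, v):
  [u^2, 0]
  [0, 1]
The metric is diagonal, so g^{ij} is diagonal with entries 1/g_{ii}: diag(1/(u^2), 1).
g^{ij}:
  [1/u^2, 0]
  [0, 1]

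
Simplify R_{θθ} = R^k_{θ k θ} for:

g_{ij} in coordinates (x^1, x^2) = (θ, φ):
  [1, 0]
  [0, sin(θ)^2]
Non-zero Christoffel symbols (Γ^k_{ij} = Γ^k_{ji}):
Γ^θ_{φ φ} = -sin(2*θ)/2
Γ^φ_{θ φ} = 1/tan(θ)
R^θ_{θ θ θ} = 0 (a repeated index in an antisymmetric pair)
R^φ_{θ φ θ} = ∂_φ Γ^φ_{θ θ} - ∂_θ Γ^φ_{θ φ} + Γ^φ_{φ m} Γ^m_{θ θ} - Γ^φ_{θ m} Γ^m_{θ φ}
  = (0) - (-1/sin(θ)^2) + (0) - (1/tan(θ)^2) = 1
R_{θθ} = R^θ_{θ θ θ} + R^φ_{θ φ θ} = (0) + (1) = 1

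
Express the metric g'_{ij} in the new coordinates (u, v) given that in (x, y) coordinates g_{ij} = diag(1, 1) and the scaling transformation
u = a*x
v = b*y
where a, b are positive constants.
Invert the transformation: x = u/a, y = v/b
g'_{ij} = (∂x^k/∂x'^i)(∂x^l/∂x'^j) g_{kl}; with g_{kl} = δ_{kl} this is Σ_k (∂x^k/∂x'^i)(∂x^k/∂x'^j).
Jacobian: ∂x/∂u = 1/a, ∂x/∂v = 0, ∂y/∂u = 0, ∂y/∂v = 1/b
g'_{uu} = (1/a)(1/a) + (0)(0) = 1/a^2
g'_{uv} = (1/a)(0) + (0)(1/b) = 0
g'_{vv} = (0)(0) + (1/b)(1/b) = 1/b^2
g'_{ij} = diag(1/a^2, 1/b^2)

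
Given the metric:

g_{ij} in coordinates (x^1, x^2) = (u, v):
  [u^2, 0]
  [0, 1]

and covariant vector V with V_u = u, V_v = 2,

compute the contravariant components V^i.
Inverse metric (diagonal): g^{uu} = 1/u^2, g^{vv} = 1
V^i = g^{ij} V_j:
V^u = (1/u^2)(u) + (0)(2) = 1/u
V^v = (0)(u) + (1)(2) = 2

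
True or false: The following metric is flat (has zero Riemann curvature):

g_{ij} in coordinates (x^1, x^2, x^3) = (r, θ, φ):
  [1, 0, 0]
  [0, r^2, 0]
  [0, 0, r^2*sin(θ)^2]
Non-zero Christoffel symbols:
Γ^r_{θ θ} = -r
Γ^r_{φ φ} = -r*sin(θ)^2
Γ^θ_{r θ} = 1/r
Γ^θ_{φ φ} = -sin(2*θ)/2
Γ^φ_{r φ} = 1/r
Γ^φ_{θ φ} = 1/tan(θ)
Ricci tensor: R_{rr} = 0, R_{rθ} = 0, R_{rφ} = 0, R_{θθ} = 0, R_{θφ} = 0, R_{φφ} = 0
All R_{ij} vanish; in 3 dimensions the Riemann tensor is fully determined by the Ricci tensor, so R^i_{jkl} = 0: the metric is flat (curvilinear coordinates on flat space).
True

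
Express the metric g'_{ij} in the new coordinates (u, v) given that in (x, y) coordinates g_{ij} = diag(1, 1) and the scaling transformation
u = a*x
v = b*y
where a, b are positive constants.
Invert the transformation: x = u/a, y = v/b
g'_{ij} = (∂x^k/∂x'^i)(∂x^l/∂x'^j) g_{kl}; with g_{kl} = δ_{kl} this is Σ_k (∂x^k/∂x'^i)(∂x^k/∂x'^j).
Jacobian: ∂x/∂u = 1/a, ∂x/∂v = 0, ∂y/∂u = 0, ∂y/∂v = 1/b
g'_{uu} = (1/a)(1/a) + (0)(0) = 1/a^2
g'_{uv} = (1/a)(0) + (0)(1/b) = 0
g'_{vv} = (0)(0) + (1/b)(1/b) = 1/b^2
g'_{ij} = diag(1/a^2, 1/b^2)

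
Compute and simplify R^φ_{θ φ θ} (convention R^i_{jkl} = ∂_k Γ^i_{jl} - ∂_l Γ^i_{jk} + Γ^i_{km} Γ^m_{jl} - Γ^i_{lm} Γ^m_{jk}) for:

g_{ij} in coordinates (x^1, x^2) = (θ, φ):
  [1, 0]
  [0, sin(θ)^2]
Non-zero Christoffel symbols (Γ^k_{ij} = Γ^k_{ji}):
Γ^θ_{φ φ} = -sin(2*θ)/2
Γ^φ_{θ φ} = 1/tan(θ)
R^φ_{θ φ θ} = ∂_φ Γ^φ_{θ θ} - ∂_θ Γ^φ_{θ φ} + Γ^φ_{φ m} Γ^m_{θ θ} - Γ^φ_{θ m} Γ^m_{θ φ}
  = (0) - (-1/sin(θ)^2) + (0) - (1/tan(θ)^2) = 1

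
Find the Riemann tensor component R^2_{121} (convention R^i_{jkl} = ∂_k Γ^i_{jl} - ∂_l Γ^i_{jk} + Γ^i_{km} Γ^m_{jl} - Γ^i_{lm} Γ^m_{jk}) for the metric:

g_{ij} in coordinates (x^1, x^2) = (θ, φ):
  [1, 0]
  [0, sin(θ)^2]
Non-zero Christoffel symbols (Γ^k_{ij} = Γ^k_{ji}):
Γ^θ_{φ φ} = -sin(2*θ)/2
Γ^φ_{θ φ} = 1/tan(θ)
R^φ_{θ φ θ} = ∂_φ Γ^φ_{θ θ} - ∂_θ Γ^φ_{θ φ} + Γ^φ_{φ m} Γ^m_{θ θ} - Γ^φ_{θ m} Γ^m_{θ φ}
  = (0) - (-1/sin(θ)^2) + (0) - (1/tan(θ)^2) = 1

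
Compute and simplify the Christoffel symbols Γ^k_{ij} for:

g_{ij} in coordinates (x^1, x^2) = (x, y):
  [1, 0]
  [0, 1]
Using Γ^k_{ij} = (1/2) g^{km} (∂_i g_{mj} + ∂_j g_{mi} - ∂_m g_{ij}); the metric is diagonal, so only the m = k term contributes.
Every metric component is constant, so all ∂_m g_{ij} = 0 and every Christoffel symbol vanishes.
All Christoffel symbols are zero.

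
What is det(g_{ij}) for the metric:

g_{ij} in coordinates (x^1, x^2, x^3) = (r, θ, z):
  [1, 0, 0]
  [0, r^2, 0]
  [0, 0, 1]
Diagonal metric: det(g) = g_{11}·g_{22}·g_{33}
= (1)·(r^2)·(1)
det(g) = r^2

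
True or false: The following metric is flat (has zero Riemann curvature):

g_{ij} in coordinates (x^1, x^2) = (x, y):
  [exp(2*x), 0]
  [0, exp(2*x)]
Non-zero Christoffel symbols:
Γ^x_{x x} = 1
Γ^x_{y y} = -1
Γ^y_{x y} = 1
Ricci tensor: R_{xx} = 0, R_{xy} = 0, R_{yy} = 0
All R_{ij} vanish; in 2 dimensions the Riemann tensor is fully determined by the Ricci tensor, so R^i_{jkl} = 0: the metric is flat (curvilinear coordinates on flat space).
True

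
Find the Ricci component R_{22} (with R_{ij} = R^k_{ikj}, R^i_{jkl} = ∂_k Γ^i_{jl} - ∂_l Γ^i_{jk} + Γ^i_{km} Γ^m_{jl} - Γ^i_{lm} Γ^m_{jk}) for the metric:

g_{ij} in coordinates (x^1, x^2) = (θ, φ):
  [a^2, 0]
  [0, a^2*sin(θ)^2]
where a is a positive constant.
Non-zero Christoffel symbols (Γ^k_{ij} = Γ^k_{ji}):
Γ^θ_{φ φ} = -sin(2*θ)/2
Γ^φ_{θ φ} = 1/tan(θ)
R^θ_{φ θ φ} = ∂_θ Γ^θ_{φ φ} - ∂_φ Γ^θ_{φ θ} + Γ^θ_{θ m} Γ^m_{φ φ} - Γ^θ_{φ m} Γ^m_{φ θ}
  = (-cos(2*θ)) - (0) + (0) - (-cos(θ)^2) = sin(θ)^2
R^φ_{φ φ φ} = 0 (a repeated index in an antisymmetric pair)
R_{φφ} = R^θ_{φ θ φ} + R^φ_{φ φ φ} = (sin(θ)^2) + (0) = sin(θ)^2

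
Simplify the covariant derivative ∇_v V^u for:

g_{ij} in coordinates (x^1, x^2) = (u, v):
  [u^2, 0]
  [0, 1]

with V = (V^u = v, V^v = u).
Non-zero Christoffel symbols:
Γ^u_{u u} = 1/u
∇_v V^u = ∂_v V^u + Γ^u_{v j} V^j
  = (1) + (0)(v) + (0)(u)
  = 1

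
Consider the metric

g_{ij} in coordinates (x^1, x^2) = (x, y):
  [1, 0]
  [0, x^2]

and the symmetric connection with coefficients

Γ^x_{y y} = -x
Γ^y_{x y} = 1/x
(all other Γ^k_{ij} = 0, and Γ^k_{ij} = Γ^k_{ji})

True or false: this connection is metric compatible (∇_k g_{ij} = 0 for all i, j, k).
Using ∇_k g_{ij} = ∂_k g_{ij} - Γ^m_{ki} g_{mj} - Γ^m_{kj} g_{im}:
e.g. ∇_x g_{yy} = (2*x) - (x) - (x) = 0
Every component ∇_k g_{ij} vanishes: the connection is metric compatible.
True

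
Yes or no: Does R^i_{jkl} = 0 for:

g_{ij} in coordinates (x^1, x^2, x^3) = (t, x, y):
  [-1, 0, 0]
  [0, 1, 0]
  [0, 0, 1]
All metric components are constant, so every Christoffel symbol vanishes and R^i_{jkl} = 0.
Yes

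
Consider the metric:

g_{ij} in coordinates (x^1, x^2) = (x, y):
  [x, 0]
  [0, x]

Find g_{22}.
With x^1 = x, x^2 = y, g_{22} = g_{yy} is the row-2, column-2 entry of the matrix.
g_{22} = x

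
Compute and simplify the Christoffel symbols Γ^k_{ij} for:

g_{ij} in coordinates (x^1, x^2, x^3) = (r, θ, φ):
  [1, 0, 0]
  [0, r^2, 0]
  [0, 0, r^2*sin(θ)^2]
Using Γ^k_{ij} = (1/2) g^{km} (∂_i g_{mj} + ∂_j g_{mi} - ∂_m g_{ij}); the metric is diagonal, so only the m = k term contributes.
Non-zero symbols (using the symmetry Γ^k_{ij} = Γ^k_{ji}):
Γ^r_{θ θ} = (1/2) g^{rr} (∂_θ g_{rθ} + ∂_θ g_{rθ} - ∂_r g_{θθ}) = (1/2)(1)((0) + (0) - (2*r)) = -r
Γ^r_{φ φ} = (1/2) g^{rr} (∂_φ g_{rφ} + ∂_φ g_{rφ} - ∂_r g_{φφ}) = (1/2)(1)((0) + (0) - (2*r*sin(θ)^2)) = -r*sin(θ)^2
Γ^θ_{r θ} = (1/2) g^{θθ} (∂_r g_{θθ} + ∂_θ g_{θr} - ∂_θ g_{rθ}) = (1/2)(1/r^2)((2*r) + (0) - (0)) = 1/r
Γ^θ_{φ φ} = (1/2) g^{θθ} (∂_φ g_{θφ} + ∂_φ g_{θφ} - ∂_θ g_{φφ}) = (1/2)(1/r^2)((0) + (0) - (r^2*sin(2*θ))) = -sin(2*θ)/2
Γ^φ_{r φ} = (1/2) g^{φφ} (∂_r g_{φφ} + ∂_φ g_{φr} - ∂_φ g_{rφ}) = (1/2)(1/(r^2*sin(θ)^2))((2*r*sin(θ)^2) + (0) - (0)) = 1/r
Γ^φ_{θ φ} = (1/2) g^{φφ} (∂_θ g_{φφ} + ∂_φ g_{φθ} - ∂_φ g_{θφ}) = (1/2)(1/(r^2*sin(θ)^2))((r^2*sin(2*θ)) + (0) - (0)) = 1/tan(θ)
All other Christoffel symbols are zero.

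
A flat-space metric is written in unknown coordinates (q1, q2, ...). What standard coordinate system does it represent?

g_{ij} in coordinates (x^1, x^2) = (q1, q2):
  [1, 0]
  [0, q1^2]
The line element ds^2 = dq1^2 + q1^2 dq2^2 is dr^2 + r^2 dθ^2 with q1 = r, q2 = θ.
polar coordinates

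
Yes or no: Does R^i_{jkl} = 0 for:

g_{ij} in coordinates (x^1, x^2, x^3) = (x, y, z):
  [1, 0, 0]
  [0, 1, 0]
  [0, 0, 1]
All metric components are constant, so every Christoffel symbol vanishes and R^i_{jkl} = 0.
Yes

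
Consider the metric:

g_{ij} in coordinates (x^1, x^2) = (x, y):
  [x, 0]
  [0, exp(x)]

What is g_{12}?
With x^1 = x, x^2 = y, g_{12} = g_{xy} is the row-1, column-2 entry of the matrix.
g_{12} = 0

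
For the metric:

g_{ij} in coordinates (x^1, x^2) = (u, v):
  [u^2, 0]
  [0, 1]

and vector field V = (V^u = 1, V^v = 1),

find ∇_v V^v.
Non-zero Christoffel symbols:
Γ^u_{u u} = 1/u
∇_v V^v = ∂_v V^v + Γ^v_{v j} V^j
  = (0) + (0)(1) + (0)(1)
  = 0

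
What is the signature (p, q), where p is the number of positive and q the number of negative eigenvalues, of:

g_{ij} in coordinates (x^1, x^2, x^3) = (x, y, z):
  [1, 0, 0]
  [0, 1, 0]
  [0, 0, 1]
The metric is diagonal, so its eigenvalues are the diagonal entries: 1, 1, 1 (at a generic point, where coordinate-dependent entries are positive).
3 positive, 0 negative.
(3, 0) - Riemannian (positive definite)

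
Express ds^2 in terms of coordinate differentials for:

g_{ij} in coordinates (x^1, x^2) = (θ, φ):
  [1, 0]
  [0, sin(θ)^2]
ds^2 = g_{ij} dx^i dx^j; only the non-zero components contribute.
ds^2 = dθ^2 + sin(θ)^2 dφ^2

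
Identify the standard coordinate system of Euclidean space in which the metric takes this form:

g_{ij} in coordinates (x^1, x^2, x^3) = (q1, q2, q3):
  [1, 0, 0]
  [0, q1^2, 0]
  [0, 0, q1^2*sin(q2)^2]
The line element ds^2 = dq1^2 + q1^2 dq2^2 + q1^2 sin(q2)^2 dq3^2 is dr^2 + r^2 dθ^2 + r^2 sin(θ)^2 dφ^2 with q1 = r, q2 = θ, q3 = φ.
spherical coordinates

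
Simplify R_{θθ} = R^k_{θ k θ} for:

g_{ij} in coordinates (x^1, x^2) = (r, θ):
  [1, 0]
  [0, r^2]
Non-zero Christoffel symbols (Γ^k_{ij} = Γ^k_{ji}):
Γ^r_{θ θ} = -r
Γ^θ_{r θ} = 1/r
R^r_{θ r θ} = ∂_r Γ^r_{θ θ} - ∂_θ Γ^r_{θ r} + Γ^r_{r m} Γ^m_{θ θ} - Γ^r_{θ m} Γ^m_{θ r}
  = (-1) - (0) + (0) - (-1) = 0
R^θ_{θ θ θ} = 0 (a repeated index in an antisymmetric pair)
R_{θθ} = R^r_{θ r θ} + R^θ_{θ θ θ} = (0) + (0) = 0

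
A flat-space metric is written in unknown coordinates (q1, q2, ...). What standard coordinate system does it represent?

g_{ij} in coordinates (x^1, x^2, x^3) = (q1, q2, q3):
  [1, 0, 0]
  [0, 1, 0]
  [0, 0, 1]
All components are constant and the metric is the identity, i.e. orthonormal rectilinear coordinates.
Cartesian (3D) coordinates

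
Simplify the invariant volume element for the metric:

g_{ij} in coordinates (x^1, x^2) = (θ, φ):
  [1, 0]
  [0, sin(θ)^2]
det(g) = sin(θ)^2
√|det(g)| = sin(θ) (taking 0 < θ < π so that |sin(θ)| = sin(θ))
Volume element: dV = sin(θ) dθ dφ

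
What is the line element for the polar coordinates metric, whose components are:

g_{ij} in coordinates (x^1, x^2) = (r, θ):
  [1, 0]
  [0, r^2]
ds^2 = g_{ij} dx^i dx^j; only the non-zero components contribute.
ds^2 = dr^2 + r^2 dθ^2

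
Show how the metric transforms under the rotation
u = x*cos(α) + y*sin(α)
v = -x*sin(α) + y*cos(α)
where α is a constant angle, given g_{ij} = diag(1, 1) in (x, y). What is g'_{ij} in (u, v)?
Invert the transformation: x = u*cos(α) - v*sin(α), y = u*sin(α) + v*cos(α)
g'_{ij} = (∂x^k/∂x'^i)(∂x^l/∂x'^j) g_{kl}; with g_{kl} = δ_{kl} this is Σ_k (∂x^k/∂x'^i)(∂x^k/∂x'^j).
Jacobian: ∂x/∂u = cos(α), ∂x/∂v = -sin(α), ∂y/∂u = sin(α), ∂y/∂v = cos(α)
g'_{uu} = (cos(α))(cos(α)) + (sin(α))(sin(α)) = 1
g'_{uv} = (cos(α))(-sin(α)) + (sin(α))(cos(α)) = 0
g'_{vv} = (-sin(α))(-sin(α)) + (cos(α))(cos(α)) = 1
g'_{ij} = diag(1, 1)
The Euclidean metric is invariant under rotations.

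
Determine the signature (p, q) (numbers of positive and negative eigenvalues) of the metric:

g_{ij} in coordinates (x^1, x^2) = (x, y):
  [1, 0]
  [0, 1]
The metric is diagonal, so its eigenvalues are the diagonal entries: 1, 1 (at a generic point, where coordinate-dependent entries are positive).
2 positive, 0 negative.
(2, 0) - Riemannian (positive definite)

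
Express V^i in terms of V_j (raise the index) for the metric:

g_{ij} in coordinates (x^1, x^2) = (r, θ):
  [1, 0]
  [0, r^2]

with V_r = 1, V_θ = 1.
Inverse metric (diagonal): g^{rr} = 1, g^{θθ} = 1/r^2
V^i = g^{ij} V_j:
V^r = (1)(1) + (0)(1) = 1
V^θ = (0)(1) + (1/r^2)(1) = 1/r^2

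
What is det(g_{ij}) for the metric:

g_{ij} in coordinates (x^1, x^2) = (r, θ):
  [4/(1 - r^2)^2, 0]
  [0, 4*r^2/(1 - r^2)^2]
For a 2×2 metric: det(g) = g_{11}·g_{22} - g_{12}·g_{21}
= (4/(1 - r^2)^2)·(4*r^2/(1 - r^2)^2) - (0)·(0)
= 16*r^2/(1 - r^2)^4 - 0
det(g) = 16*r^2/(1 - r^2)^4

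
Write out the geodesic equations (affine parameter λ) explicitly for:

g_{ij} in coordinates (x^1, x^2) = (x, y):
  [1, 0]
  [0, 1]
Geodesic equation: d^2x^k/dλ^2 + Γ^k_{ij} (dx^i/dλ)(dx^j/dλ) = 0.
All Christoffel symbols vanish, so the geodesics are straight lines:
d^2x/dλ^2 = 0
d^2y/dλ^2 = 0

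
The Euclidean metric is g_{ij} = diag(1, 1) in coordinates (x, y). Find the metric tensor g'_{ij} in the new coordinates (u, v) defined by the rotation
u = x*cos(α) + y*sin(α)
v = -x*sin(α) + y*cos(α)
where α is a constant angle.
Invert the transformation: x = u*cos(α) - v*sin(α), y = u*sin(α) + v*cos(α)
g'_{ij} = (∂x^k/∂x'^i)(∂x^l/∂x'^j) g_{kl}; with g_{kl} = δ_{kl} this is Σ_k (∂x^k/∂x'^i)(∂x^k/∂x'^j).
Jacobian: ∂x/∂u = cos(α), ∂x/∂v = -sin(α), ∂y/∂u = sin(α), ∂y/∂v = cos(α)
g'_{uu} = (cos(α))(cos(α)) + (sin(α))(sin(α)) = 1
g'_{uv} = (cos(α))(-sin(α)) + (sin(α))(cos(α)) = 0
g'_{vv} = (-sin(α))(-sin(α)) + (cos(α))(cos(α)) = 1
g'_{ij} = diag(1, 1)
The Euclidean metric is invariant under rotations.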